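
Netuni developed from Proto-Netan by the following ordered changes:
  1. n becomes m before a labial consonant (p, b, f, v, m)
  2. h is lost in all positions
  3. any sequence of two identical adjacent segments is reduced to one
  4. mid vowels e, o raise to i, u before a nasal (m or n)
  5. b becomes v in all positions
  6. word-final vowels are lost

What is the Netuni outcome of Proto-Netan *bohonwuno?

Netuni: *bohonwuno > boonwuno > bonwuno > bunwuno > vunwuno > vunwun  (by h-loss, degemination, pre-nasal raising, unconditioned shift, apocope)

vunwun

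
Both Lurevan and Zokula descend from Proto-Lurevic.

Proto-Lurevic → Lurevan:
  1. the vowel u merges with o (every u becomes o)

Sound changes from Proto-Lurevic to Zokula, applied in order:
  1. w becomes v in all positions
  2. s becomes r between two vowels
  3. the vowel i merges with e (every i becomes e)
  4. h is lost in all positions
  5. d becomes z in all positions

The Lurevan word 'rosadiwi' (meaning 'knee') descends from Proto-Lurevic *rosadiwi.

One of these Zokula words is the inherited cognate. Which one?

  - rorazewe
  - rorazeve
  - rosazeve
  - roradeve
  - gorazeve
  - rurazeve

Zokula: *rosadiwi
  rosadiwi → rosadivi   [unconditioned shift]
  rosadivi → roradivi   [rhotacism]
  roradivi → roradeve   [vowel merger]
  roradeve (rule 4 does not apply)
  roradeve → rorazeve   [unconditioned shift]
  giving Zokula rorazeve.
Among the options, 'rorazeve' alone shows every Zokula change applied in order.

rorazeve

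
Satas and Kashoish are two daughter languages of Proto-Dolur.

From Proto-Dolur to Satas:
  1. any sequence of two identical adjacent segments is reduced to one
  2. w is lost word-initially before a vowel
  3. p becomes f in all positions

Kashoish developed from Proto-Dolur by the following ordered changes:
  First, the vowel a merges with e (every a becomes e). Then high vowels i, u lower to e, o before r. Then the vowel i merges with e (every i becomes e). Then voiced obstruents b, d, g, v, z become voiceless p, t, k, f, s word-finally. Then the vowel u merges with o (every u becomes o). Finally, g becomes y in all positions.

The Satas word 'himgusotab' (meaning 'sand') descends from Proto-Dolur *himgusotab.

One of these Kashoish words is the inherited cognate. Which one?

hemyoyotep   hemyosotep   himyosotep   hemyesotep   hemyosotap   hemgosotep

Kashoish: *himgusotab > himgusoteb > hemgusoteb > hemgusotep > hemgosotep > hemyosotep  (by vowel merger, vowel merger, final devoicing, vowel merger, unconditioned shift)
The other candidates each miss or misapply at least one Kashoish change.

hemyosotep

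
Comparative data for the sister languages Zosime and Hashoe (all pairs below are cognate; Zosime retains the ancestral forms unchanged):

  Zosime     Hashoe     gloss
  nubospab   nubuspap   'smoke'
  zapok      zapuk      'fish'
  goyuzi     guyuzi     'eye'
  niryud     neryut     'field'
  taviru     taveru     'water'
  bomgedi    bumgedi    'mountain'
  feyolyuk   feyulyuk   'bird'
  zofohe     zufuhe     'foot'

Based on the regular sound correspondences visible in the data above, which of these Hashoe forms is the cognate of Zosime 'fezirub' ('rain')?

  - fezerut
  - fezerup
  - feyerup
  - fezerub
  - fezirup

fezerup

niryud ~ neryut, taviru ~ taveru — Zosime i corresponds to Hashoe e after a consonant, before r.
nubospab ~ nubuspap — Zosime b corresponds to Hashoe p word-finally.
Applying these to Zosime 'fezirub':
  fezirub → fezerub   (i→e after a consonant, before r)
  fezerub → fezerup   (b→p word-finally)
So the Hashoe cognate is 'fezerup'.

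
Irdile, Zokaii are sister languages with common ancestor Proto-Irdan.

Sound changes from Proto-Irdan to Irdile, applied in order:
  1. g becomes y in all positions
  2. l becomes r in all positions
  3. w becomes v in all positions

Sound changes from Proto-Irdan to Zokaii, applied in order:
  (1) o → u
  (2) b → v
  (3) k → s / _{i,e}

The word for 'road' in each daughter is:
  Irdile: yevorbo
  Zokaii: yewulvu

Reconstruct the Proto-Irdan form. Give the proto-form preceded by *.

Position 5: Irdile has r, Zokaii has l. Zokaii preserves l here (none of its changes turn any other segment into l), so the proto-segment is *l.
Position 6: Irdile has b, Zokaii has v. Irdile preserves b here (none of its changes turn any other segment into b), so the proto-segment is *b.
Verify the candidate proto-form against each daughter:
Irdile: *yewolbo > yeworbo > yevorbo  (by unconditioned shift, unconditioned shift)
Zokaii: *yewolbo > yewulbu > yewulvu  (by vowel merger, unconditioned shift)
*yewolbo is the unique common source.

*yewolbo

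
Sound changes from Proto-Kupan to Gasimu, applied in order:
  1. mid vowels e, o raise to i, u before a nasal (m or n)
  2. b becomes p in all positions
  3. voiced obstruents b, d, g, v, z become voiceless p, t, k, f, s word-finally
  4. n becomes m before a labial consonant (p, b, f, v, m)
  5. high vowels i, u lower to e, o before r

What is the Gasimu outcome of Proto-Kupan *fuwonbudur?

Gasimu: start from *fuwonbudur.
  rule 1 (pre-nasal raising): fuwonbudur → fuwunbudur
  rule 2 (unconditioned shift): fuwunbudur → fuwunpudur
  rule 3: no change — fuwunpudur
  rule 4 (nasal place assimilation): fuwunpudur → fuwumpudur
  rule 5 (pre-rhotic lowering): fuwumpudur → fuwumpudor
  ⇒ Gasimu fuwumpudor

fuwumpudor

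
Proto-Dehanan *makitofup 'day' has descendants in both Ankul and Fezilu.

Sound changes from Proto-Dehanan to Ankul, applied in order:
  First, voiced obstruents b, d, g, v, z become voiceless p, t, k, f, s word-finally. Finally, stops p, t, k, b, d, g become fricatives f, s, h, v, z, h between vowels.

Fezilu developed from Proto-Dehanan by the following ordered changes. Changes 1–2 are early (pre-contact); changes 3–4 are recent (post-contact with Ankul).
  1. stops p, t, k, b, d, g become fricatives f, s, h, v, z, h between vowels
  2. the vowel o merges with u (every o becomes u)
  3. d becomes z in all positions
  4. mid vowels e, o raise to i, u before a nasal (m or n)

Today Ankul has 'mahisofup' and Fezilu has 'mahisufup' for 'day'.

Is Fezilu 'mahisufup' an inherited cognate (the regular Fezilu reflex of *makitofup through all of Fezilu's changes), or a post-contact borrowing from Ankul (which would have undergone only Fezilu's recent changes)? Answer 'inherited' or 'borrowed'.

inherited

If inherited, *makitofup would pass through all of Fezilu's changes:
Fezilu: *makitofup > mahisofup > mahisufup  (by intervocalic lenition, vowel merger)
If borrowed from Ankul 'mahisofup' after the early changes, it would undergo only the recent ones:
  rule 3 (unconditioned shift): no change (mahisofup)
  rule 4 (pre-nasal raising): no change (mahisofup)
  ⇒ as a loan: mahisofup
Fezilu 'mahisufup' matches the inherited outcome exactly, so it is an inherited cognate, not a loan.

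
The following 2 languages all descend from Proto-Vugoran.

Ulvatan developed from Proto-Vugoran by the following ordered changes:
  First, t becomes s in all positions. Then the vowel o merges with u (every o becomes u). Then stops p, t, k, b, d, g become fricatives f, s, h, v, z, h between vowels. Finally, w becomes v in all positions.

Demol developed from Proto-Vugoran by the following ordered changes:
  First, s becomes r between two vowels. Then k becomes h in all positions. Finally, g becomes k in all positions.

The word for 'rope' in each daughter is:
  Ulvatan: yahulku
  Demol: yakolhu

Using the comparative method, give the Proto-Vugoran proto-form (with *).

*yagolku

Position 3: Ulvatan has h, Demol has k. In Demol, k can only continue *g, so the proto-segment is *g.
Position 4: Ulvatan has u, Demol has o. Demol preserves o here (none of its changes turn any other segment into o), so the proto-segment is *o.
Position 6: Ulvatan has k, Demol has h. Ulvatan preserves k here (none of its changes turn any other segment into k), so the proto-segment is *k.
Continuing position by position gives *yagolku; check it forward:
Ulvatan: *yagolku > yagulku > yahulku  (by vowel merger, intervocalic lenition)
Demol: *yagolku > yagolhu > yakolhu  (by unconditioned shift, unconditioned shift)
*yagolku is the unique common source.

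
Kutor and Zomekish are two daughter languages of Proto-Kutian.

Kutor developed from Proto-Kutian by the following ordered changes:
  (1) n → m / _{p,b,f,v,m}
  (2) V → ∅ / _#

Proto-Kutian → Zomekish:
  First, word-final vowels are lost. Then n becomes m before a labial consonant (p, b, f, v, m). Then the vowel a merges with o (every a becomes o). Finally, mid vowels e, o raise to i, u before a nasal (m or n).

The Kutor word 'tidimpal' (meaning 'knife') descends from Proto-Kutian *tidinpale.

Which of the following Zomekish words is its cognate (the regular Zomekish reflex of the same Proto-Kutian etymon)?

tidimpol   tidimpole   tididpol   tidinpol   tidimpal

tidimpol

Zomekish: *tidinpale > tidinpal > tidimpal > tidimpol  (by apocope, nasal place assimilation, vowel merger)
Among the options, 'tidimpol' alone shows every Zomekish change applied in order.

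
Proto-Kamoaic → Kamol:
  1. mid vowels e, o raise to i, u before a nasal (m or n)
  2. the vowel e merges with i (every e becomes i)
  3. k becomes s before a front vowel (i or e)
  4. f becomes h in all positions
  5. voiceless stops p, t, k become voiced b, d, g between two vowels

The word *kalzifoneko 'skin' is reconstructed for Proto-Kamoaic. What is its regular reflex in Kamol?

kalzihunigo

Kamol: *kalzifoneko > kalzifuneko > kalzifuniko > kalzihuniko > kalzihunigo  (by pre-nasal raising, vowel merger, unconditioned shift, intervocalic voicing)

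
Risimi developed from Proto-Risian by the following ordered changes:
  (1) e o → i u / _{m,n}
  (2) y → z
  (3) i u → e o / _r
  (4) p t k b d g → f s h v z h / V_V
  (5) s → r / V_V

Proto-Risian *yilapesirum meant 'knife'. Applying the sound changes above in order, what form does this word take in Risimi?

Risimi: *yilapesirum
  yilapesirum (rule 1 does not apply)
  yilapesirum → zilapesirum   [unconditioned shift]
  zilapesirum → zilapeserum   [pre-rhotic lowering]
  zilapeserum → zilafeserum   [intervocalic lenition]
  zilafeserum → zilafererum   [rhotacism]
  giving Risimi zilafererum.

zilafererum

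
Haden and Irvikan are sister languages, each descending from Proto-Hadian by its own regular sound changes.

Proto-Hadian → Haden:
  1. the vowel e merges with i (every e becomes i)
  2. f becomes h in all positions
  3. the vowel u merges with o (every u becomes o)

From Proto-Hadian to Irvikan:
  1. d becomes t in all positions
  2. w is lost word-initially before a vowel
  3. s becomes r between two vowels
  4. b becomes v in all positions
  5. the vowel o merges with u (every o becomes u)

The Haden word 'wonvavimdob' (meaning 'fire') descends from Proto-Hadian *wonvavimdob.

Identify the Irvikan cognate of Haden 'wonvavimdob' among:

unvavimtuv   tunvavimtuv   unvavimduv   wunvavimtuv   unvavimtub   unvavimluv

Irvikan: *wonvavimdob
  wonvavimdob → wonvavimtob   [unconditioned shift]
  wonvavimtob → onvavimtob   [glide loss]
  onvavimtob (rule 3 does not apply)
  onvavimtob → onvavimtov   [unconditioned shift]
  onvavimtov → unvavimtuv   [vowel merger]
  giving Irvikan unvavimtuv.

unvavimtuv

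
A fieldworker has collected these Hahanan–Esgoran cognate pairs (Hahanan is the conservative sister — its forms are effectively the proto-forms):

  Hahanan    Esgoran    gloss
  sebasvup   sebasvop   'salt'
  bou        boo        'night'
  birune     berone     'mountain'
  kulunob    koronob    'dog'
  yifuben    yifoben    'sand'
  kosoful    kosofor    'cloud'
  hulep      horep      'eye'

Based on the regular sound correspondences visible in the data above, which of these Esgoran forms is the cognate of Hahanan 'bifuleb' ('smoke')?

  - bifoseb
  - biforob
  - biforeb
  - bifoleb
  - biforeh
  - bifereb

kulunob ~ koronob, kosoful ~ kosofor — Hahanan u corresponds to Esgoran o after a consonant, before a consonant other than r, m, n, p, b, f, v.
hulep ~ horep — Hahanan l corresponds to Esgoran r between vowels (before a front vowel).
Applying these to Hahanan 'bifuleb':
  bifuleb → bifoleb   (u→o after a consonant, before a consonant other than r, m, n, p, b, f, v)
  bifoleb → biforeb   (l→r between vowels (before a front vowel))
So the Esgoran cognate is 'biforeb'.

biforeb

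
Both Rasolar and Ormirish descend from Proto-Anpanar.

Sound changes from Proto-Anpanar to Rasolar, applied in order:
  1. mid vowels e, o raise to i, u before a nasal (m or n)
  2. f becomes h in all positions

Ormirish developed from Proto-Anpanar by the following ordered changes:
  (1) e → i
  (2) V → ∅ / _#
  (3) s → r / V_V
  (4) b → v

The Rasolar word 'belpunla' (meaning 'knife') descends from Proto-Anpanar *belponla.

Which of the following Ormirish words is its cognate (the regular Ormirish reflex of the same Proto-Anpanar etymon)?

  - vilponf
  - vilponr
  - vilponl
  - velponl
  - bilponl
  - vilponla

vilponl

Ormirish: start from *belponla.
  rule 1 (vowel merger): belponla → bilponla
  rule 2 (apocope): bilponla → bilponl
  rule 3: no change — bilponl
  rule 4 (unconditioned shift): bilponl → vilponl
  ⇒ Ormirish vilponl
Only 'vilponl' matches the regular Ormirish development of *belponla.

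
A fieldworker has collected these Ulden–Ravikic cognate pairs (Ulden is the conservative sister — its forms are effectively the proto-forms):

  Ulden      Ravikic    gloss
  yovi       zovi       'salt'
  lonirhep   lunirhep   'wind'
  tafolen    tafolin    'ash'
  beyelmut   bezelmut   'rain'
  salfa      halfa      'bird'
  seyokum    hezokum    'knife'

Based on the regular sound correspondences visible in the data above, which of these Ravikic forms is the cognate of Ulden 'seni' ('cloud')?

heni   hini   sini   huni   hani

seyokum ~ hezokum — Ulden s corresponds to Ravikic h word-initially before a front vowel.
tafolen ~ tafolin — Ulden e corresponds to Ravikic i after a consonant, before a nasal.
Applying these to Ulden 'seni':
  seni → heni   (s→h word-initially before a front vowel)
  heni → hini   (e→i after a consonant, before a nasal)
So the Ravikic cognate is 'hini'.

hini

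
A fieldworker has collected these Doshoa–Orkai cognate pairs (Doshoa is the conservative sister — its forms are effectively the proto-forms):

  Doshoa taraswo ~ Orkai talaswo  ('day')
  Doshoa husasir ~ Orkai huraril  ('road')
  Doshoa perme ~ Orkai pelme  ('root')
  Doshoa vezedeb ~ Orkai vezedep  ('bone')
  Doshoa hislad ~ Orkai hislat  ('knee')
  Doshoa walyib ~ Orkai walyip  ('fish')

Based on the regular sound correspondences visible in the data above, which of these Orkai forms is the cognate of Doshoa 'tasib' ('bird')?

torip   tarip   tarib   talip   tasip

husasir ~ huraril — Doshoa s corresponds to Orkai r between vowels (before a front vowel).
vezedeb ~ vezedep, walyib ~ walyip — Doshoa b corresponds to Orkai p word-finally.
Applying these to Doshoa 'tasib':
  tasib → tarib   (s→r between vowels (before a front vowel))
  tarib → tarip   (b→p word-finally)
So the Orkai cognate is 'tarip'.

tarip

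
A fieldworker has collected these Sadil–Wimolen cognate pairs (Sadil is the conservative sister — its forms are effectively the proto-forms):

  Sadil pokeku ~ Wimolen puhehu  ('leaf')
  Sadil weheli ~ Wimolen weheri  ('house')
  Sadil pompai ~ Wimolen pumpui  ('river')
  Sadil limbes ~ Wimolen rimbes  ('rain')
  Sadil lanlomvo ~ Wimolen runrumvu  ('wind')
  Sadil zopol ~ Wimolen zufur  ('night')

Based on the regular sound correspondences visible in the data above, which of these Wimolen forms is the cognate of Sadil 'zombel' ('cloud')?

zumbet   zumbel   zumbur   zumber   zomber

zumber

pompai ~ pumpui, lanlomvo ~ runrumvu — Sadil o corresponds to Wimolen u after a consonant, before a nasal.
zopol ~ zufur — Sadil l corresponds to Wimolen r word-finally.
Applying these to Sadil 'zombel':
  zombel → zumbel   (o→u after a consonant, before a nasal)
  zumbel → zumber   (l→r word-finally)
So the Wimolen cognate is 'zumber'.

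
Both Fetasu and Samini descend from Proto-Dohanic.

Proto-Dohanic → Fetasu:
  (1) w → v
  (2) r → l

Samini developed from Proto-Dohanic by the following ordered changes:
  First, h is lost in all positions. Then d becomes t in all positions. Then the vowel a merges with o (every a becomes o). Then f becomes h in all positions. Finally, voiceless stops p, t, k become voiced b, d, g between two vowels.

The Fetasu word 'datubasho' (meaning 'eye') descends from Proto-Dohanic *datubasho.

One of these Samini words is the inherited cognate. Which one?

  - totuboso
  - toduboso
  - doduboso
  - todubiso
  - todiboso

toduboso

Samini: *datubasho
  datubasho → datubaso   [h-loss]
  datubaso → tatubaso   [unconditioned shift]
  tatubaso → totuboso   [vowel merger]
  totuboso (rule 4 does not apply)
  totuboso → toduboso   [intervocalic voicing]
  giving Samini toduboso.
The other candidates each miss or misapply at least one Samini change.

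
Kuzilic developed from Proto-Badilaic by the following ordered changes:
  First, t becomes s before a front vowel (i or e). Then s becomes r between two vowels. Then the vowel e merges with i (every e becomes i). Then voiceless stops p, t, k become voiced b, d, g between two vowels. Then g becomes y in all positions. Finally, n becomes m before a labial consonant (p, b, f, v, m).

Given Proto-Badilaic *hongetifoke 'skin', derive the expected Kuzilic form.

honyirifoyi

Kuzilic: *hongetifoke
  hongetifoke → hongesifoke   [palatalisation]
  hongesifoke → hongerifoke   [rhotacism]
  hongerifoke → hongirifoki   [vowel merger]
  hongirifoki → hongirifogi   [intervocalic voicing]
  hongirifogi → honyirifoyi   [unconditioned shift]
  honyirifoyi (rule 6 does not apply)
  giving Kuzilic honyirifoyi.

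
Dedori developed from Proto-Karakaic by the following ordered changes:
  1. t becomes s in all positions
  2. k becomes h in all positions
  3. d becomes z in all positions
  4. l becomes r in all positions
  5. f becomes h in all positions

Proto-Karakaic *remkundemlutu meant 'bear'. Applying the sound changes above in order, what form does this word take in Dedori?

remhunzemrusu

Dedori: *remkundemlutu > remkundemlusu > remhundemlusu > remhunzemlusu > remhunzemrusu  (by unconditioned shift, unconditioned shift, unconditioned shift, unconditioned shift)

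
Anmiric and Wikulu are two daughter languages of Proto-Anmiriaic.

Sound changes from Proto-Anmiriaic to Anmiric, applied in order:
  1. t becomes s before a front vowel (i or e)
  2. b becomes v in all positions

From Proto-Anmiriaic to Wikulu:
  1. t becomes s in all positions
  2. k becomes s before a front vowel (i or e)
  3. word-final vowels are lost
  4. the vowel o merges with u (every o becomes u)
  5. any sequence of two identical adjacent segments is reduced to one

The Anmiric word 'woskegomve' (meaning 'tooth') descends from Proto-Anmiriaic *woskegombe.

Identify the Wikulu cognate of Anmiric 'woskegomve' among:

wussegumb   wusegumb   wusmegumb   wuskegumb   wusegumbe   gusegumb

wusegumb

Wikulu: *woskegombe > wossegombe > wossegomb > wussegumb > wusegumb  (by palatalisation, apocope, vowel merger, degemination)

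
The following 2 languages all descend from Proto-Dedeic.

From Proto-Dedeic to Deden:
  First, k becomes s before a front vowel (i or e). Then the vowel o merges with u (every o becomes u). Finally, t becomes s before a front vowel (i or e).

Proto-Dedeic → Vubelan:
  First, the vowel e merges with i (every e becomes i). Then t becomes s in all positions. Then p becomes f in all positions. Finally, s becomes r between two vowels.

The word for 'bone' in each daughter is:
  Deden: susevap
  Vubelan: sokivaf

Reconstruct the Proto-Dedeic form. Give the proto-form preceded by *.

Position 2: Deden has u, Vubelan has o. Vubelan preserves o here (none of its changes turn any other segment into o), so the proto-segment is *o.
Position 4: Deden has e, Vubelan has i. Deden preserves e here (none of its changes turn any other segment into e), so the proto-segment is *e.
Continuing position by position gives *sokevap; check it forward:
Deden: *sokevap > sosevap > susevap  (by palatalisation, vowel merger)
Vubelan: *sokevap > sokivap > sokivaf  (by vowel merger, unconditioned shift)
No other proto-form is consistent with every reflex, so the reconstruction is *sokevap.

*sokevap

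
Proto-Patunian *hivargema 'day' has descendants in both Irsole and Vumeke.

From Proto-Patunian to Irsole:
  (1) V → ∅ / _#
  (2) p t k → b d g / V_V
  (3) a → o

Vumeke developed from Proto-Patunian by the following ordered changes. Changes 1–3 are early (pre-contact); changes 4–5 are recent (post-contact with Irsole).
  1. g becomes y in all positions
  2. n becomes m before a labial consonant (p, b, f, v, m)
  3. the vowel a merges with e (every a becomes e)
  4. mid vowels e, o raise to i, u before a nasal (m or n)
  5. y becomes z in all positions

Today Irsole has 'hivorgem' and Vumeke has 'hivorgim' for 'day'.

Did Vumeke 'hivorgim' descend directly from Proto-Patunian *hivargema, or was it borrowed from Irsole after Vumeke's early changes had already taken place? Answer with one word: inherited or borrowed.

borrowed

If inherited, *hivargema would pass through all of Vumeke's changes:
Vumeke: *hivargema
  hivargema → hivaryema   [unconditioned shift]
  hivaryema (rule 2 does not apply)
  hivaryema → hiveryeme   [vowel merger]
  hiveryeme → hiveryime   [pre-nasal raising]
  hiveryime → hiverzime   [unconditioned shift]
  giving Vumeke hiverzime.
If borrowed from Irsole 'hivorgem' after the early changes, it would undergo only the recent ones:
  rule 4 (pre-nasal raising): hivorgem → hivorgim
  rule 5 (unconditioned shift): no change (hivorgim)
  ⇒ as a loan: hivorgim
Vumeke 'hivorgim' matches the loan outcome 'hivorgim', not the inherited 'hiverzime' — it skipped the early Vumeke changes, so it was borrowed from Irsole.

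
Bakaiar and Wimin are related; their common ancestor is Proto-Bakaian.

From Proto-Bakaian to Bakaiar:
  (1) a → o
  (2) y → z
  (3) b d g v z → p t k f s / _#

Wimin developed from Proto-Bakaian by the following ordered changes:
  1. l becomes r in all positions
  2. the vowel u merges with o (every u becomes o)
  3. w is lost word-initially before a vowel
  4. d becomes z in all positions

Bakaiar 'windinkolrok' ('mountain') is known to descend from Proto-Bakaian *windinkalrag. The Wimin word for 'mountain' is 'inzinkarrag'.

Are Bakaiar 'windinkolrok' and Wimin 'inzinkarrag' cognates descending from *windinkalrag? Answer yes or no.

yes

Derive the expected Wimin reflex of *windinkalrag:
Wimin: start from *windinkalrag.
  rule 1 (unconditioned shift): windinkalrag → windinkarrag
  rule 2: no change — windinkarrag
  rule 3 (glide loss): windinkarrag → indinkarrag
  rule 4 (unconditioned shift): indinkarrag → inzinkarrag
  ⇒ Wimin inzinkarrag
Wimin 'inzinkarrag' matches the regular reflex exactly, so the pair is cognate.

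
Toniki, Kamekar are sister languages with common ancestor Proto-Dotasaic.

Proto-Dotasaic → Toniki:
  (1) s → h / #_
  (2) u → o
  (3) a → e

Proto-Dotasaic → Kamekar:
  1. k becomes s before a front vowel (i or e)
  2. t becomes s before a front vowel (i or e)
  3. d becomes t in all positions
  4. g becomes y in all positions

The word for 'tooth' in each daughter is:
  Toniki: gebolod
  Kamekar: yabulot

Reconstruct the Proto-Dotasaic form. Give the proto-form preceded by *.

Position 1: Toniki has g, Kamekar has y. Toniki preserves g here (none of its changes turn any other segment into g), so the proto-segment is *g.
Position 7: Toniki has d, Kamekar has t. Toniki preserves d here (none of its changes turn any other segment into d), so the proto-segment is *d.
Continuing position by position gives *gabulod; check it forward:
Toniki: *gabulod > gabolod > gebolod  (by vowel merger, vowel merger)
Kamekar: *gabulod
  gabulod (rule 1 does not apply)
  gabulod (rule 2 does not apply)
  gabulod → gabulot   [unconditioned shift]
  gabulot → yabulot   [unconditioned shift]
  giving Kamekar yabulot.
Only *gabulod yields all of Toniki gebolod, Kamekar yabulot.

*gabulod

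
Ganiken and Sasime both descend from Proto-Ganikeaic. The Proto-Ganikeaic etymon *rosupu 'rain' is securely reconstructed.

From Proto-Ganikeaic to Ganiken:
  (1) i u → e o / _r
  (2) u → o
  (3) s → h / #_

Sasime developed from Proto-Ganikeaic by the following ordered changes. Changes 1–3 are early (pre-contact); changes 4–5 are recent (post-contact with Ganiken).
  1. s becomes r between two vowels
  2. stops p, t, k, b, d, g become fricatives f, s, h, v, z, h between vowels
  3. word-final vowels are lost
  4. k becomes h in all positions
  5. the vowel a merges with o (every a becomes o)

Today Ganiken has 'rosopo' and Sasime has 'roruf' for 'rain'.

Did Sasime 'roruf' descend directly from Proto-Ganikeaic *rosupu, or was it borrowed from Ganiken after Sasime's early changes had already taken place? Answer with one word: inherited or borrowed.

If inherited, *rosupu would pass through all of Sasime's changes:
Sasime: *rosupu
  rosupu → rorupu   [rhotacism]
  rorupu → rorufu   [intervocalic lenition]
  rorufu → roruf   [apocope]
  roruf (rule 4 does not apply)
  roruf (rule 5 does not apply)
  giving Sasime roruf.
If borrowed from Ganiken 'rosopo' after the early changes, it would undergo only the recent ones:
  rule 4 (unconditioned shift): no change (rosopo)
  rule 5 (vowel merger): no change (rosopo)
  ⇒ as a loan: rosopo
Sasime 'roruf' matches the inherited outcome exactly, so it is an inherited cognate, not a loan.

inherited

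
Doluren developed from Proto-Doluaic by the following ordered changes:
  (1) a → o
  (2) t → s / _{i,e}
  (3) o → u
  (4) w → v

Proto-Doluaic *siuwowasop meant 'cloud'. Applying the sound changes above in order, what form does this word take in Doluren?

Doluren: *siuwowasop
  siuwowasop → siuwowosop   [vowel merger]
  siuwowosop (rule 2 does not apply)
  siuwowosop → siuwuwusup   [vowel merger]
  siuwuwusup → siuvuvusup   [unconditioned shift]
  giving Doluren siuvuvusup.

siuvuvusup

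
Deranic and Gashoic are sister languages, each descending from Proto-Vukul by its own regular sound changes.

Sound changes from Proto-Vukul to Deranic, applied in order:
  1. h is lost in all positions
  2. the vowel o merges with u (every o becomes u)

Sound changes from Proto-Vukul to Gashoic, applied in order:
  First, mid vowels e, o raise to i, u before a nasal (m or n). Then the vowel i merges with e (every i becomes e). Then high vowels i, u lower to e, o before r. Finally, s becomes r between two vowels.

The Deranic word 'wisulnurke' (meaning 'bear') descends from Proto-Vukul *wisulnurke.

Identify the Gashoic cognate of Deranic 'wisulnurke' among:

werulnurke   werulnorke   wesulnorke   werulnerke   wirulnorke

werulnorke

Gashoic: *wisulnurke
  wisulnurke (rule 1 does not apply)
  wisulnurke → wesulnurke   [vowel merger]
  wesulnurke → wesulnorke   [pre-rhotic lowering]
  wesulnorke → werulnorke   [rhotacism]
  giving Gashoic werulnorke.
Only 'werulnorke' matches the regular Gashoic development of *wisulnurke.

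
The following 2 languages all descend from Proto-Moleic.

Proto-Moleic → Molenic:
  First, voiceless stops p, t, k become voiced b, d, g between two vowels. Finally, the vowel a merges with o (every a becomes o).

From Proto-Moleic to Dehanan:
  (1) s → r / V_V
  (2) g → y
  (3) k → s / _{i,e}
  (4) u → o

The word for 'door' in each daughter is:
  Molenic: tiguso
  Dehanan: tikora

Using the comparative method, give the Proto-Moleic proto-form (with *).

Position 3: Molenic has g, Dehanan has k. Dehanan preserves k here (none of its changes turn any other segment into k), so the proto-segment is *k.
Position 5: Molenic has s, Dehanan has r. Molenic preserves s here (none of its changes turn any other segment into s), so the proto-segment is *s.
Position 4: Molenic has u, Dehanan has o. Molenic preserves u here (none of its changes turn any other segment into u), so the proto-segment is *u.
Verify the candidate proto-form against each daughter:
Molenic: *tikusa
  tikusa → tigusa   [intervocalic voicing]
  tigusa → tiguso   [vowel merger]
  giving Molenic tiguso.
Dehanan: start from *tikusa.
  rule 1 (rhotacism): tikusa → tikura
  rule 2: no change — tikura
  rule 3: no change — tikura
  rule 4 (vowel merger): tikura → tikora
  ⇒ Dehanan tikora
No other proto-form is consistent with every reflex, so the reconstruction is *tikusa.

*tikusa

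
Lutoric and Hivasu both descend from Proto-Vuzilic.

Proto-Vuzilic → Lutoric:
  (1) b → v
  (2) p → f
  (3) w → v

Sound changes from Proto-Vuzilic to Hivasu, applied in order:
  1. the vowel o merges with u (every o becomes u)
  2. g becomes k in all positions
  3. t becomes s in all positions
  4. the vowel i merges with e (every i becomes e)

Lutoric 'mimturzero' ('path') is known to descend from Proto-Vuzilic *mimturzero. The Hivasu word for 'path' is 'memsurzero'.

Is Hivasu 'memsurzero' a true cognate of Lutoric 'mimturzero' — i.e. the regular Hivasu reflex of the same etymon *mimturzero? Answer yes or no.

Derive the expected Hivasu reflex of *mimturzero:
Hivasu: *mimturzero
  mimturzero → mimturzeru   [vowel merger]
  mimturzeru (rule 2 does not apply)
  mimturzeru → mimsurzeru   [unconditioned shift]
  mimsurzeru → memsurzeru   [vowel merger]
  giving Hivasu memsurzeru.
The regular Hivasu reflex would be 'memsurzeru', but the attested form is 'memsurzero'. The correspondence is irregular, so they are not cognates (the Hivasu form has a different source).

no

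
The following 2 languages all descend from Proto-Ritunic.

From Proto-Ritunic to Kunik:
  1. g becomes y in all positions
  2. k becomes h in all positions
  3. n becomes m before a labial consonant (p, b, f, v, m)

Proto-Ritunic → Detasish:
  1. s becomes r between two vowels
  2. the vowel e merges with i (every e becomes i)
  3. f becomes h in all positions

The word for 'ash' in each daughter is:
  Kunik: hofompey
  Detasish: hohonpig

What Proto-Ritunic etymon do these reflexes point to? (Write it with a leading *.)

Position 3: Kunik has f, Detasish has h. Kunik preserves f here (none of its changes turn any other segment into f), so the proto-segment is *f.
Position 8: Kunik has y, Detasish has g. Detasish preserves g here (none of its changes turn any other segment into g), so the proto-segment is *g.
Position 5: Kunik has m, Detasish has n. Detasish preserves n here (none of its changes turn any other segment into n), so the proto-segment is *n.
This points to *hofonpeg. Verify forward in each daughter:
Kunik: start from *hofonpeg.
  rule 1 (unconditioned shift): hofonpeg → hofonpey
  rule 2: no change — hofonpey
  rule 3 (nasal place assimilation): hofonpey → hofompey
  ⇒ Kunik hofompey
Detasish: *hofonpeg > hofonpig > hohonpig  (by vowel merger, unconditioned shift)
No other proto-form is consistent with every reflex, so the reconstruction is *hofonpeg.

*hofonpeg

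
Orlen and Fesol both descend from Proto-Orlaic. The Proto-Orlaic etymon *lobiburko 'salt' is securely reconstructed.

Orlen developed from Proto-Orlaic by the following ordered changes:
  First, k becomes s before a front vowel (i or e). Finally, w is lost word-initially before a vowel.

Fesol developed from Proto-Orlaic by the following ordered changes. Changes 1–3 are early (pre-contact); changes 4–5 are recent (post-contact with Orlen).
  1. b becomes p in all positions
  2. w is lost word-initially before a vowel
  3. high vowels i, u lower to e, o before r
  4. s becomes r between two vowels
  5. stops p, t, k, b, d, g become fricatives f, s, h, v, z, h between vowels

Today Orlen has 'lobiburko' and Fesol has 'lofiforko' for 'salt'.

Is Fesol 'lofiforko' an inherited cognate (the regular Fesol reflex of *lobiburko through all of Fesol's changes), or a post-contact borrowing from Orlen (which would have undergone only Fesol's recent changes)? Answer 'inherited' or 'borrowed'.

If inherited, *lobiburko would pass through all of Fesol's changes:
Fesol: start from *lobiburko.
  rule 1 (unconditioned shift): lobiburko → lopipurko
  rule 2: no change — lopipurko
  rule 3 (pre-rhotic lowering): lopipurko → lopiporko
  rule 4: no change — lopiporko
  rule 5 (intervocalic lenition): lopiporko → lofiforko
  ⇒ Fesol lofiforko
If borrowed from Orlen 'lobiburko' after the early changes, it would undergo only the recent ones:
  rule 4 (rhotacism): no change (lobiburko)
  rule 5 (intervocalic lenition): lobiburko → lovivurko
  ⇒ as a loan: lovivurko
Fesol 'lofiforko' matches the inherited outcome exactly, so it is an inherited cognate, not a loan.

inherited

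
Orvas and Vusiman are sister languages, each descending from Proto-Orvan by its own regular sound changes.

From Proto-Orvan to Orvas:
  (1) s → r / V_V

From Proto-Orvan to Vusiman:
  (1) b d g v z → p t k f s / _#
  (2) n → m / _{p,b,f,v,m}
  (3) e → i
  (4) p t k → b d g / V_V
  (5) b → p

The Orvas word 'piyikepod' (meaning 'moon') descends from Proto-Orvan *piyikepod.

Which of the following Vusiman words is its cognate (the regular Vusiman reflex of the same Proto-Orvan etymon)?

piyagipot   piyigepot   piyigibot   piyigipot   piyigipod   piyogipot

piyigipot

Vusiman: *piyikepod > piyikepot > piyikipot > piyigibot > piyigipot  (by final devoicing, vowel merger, intervocalic voicing, unconditioned shift)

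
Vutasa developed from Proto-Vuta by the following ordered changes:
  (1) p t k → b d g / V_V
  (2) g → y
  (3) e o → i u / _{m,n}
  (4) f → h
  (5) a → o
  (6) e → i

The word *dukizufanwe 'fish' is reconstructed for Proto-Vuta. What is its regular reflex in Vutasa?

duyizuhonwi

Vutasa: *dukizufanwe > dugizufanwe > duyizufanwe > duyizuhanwe > duyizuhonwe > duyizuhonwi  (by intervocalic voicing, unconditioned shift, unconditioned shift, vowel merger, vowel merger)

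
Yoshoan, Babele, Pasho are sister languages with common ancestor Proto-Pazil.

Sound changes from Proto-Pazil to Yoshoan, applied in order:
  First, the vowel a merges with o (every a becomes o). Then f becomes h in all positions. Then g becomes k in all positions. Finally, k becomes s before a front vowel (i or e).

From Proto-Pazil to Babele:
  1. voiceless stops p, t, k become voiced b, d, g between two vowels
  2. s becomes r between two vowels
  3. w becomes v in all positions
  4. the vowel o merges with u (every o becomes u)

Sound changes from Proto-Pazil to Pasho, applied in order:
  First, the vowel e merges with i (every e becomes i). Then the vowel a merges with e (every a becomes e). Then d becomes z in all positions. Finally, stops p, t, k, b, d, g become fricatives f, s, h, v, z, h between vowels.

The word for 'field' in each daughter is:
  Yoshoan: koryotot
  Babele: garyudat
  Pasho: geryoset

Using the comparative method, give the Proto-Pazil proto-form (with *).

*garyotat

Position 6: Yoshoan has t, Babele has d, Pasho has s. Yoshoan preserves t here (none of its changes turn any other segment into t), so the proto-segment is *t.
Position 1: Yoshoan has k, Babele has g, Pasho has g. Pasho preserves g here (none of its changes turn any other segment into g), so the proto-segment is *g.
Continuing position by position gives *garyotat; check it forward:
Yoshoan: *garyotat
  garyotat → goryotot   [vowel merger]
  goryotot (rule 2 does not apply)
  goryotot → koryotot   [unconditioned shift]
  koryotot (rule 4 does not apply)
  giving Yoshoan koryotot.
Babele: start from *garyotat.
  rule 1 (intervocalic voicing): garyotat → garyodat
  rule 2: no change — garyodat
  rule 3: no change — garyodat
  rule 4 (vowel merger): garyodat → garyudat
  ⇒ Babele garyudat
Pasho: *garyotat > geryotet > geryoset  (by vowel merger, intervocalic lenition)
No other proto-form is consistent with every reflex, so the reconstruction is *garyotat.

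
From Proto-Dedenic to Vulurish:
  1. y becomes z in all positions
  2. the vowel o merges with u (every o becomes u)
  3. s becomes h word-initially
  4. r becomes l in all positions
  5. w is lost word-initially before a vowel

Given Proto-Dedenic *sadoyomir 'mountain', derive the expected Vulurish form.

Vulurish: *sadoyomir > sadozomir > saduzumir > haduzumir > haduzumil  (by unconditioned shift, vowel merger, debuccalisation, unconditioned shift)

haduzumil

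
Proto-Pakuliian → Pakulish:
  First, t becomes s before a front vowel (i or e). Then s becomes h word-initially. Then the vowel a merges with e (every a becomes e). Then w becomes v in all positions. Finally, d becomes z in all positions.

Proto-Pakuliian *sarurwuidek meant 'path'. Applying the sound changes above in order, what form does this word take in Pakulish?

herurvuizek

Pakulish: start from *sarurwuidek.
  rule 1: no change — sarurwuidek
  rule 2 (debuccalisation): sarurwuidek → harurwuidek
  rule 3 (vowel merger): harurwuidek → herurwuidek
  rule 4 (unconditioned shift): herurwuidek → herurvuidek
  rule 5 (unconditioned shift): herurvuidek → herurvuizek
  ⇒ Pakulish herurvuizek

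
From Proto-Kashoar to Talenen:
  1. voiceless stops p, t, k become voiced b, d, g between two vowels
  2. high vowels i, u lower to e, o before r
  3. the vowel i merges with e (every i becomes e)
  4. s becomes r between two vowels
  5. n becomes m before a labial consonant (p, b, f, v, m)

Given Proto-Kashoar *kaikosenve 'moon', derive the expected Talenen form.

Talenen: *kaikosenve > kaigosenve > kaegosenve > kaegorenve > kaegoremve  (by intervocalic voicing, vowel merger, rhotacism, nasal place assimilation)

kaegoremve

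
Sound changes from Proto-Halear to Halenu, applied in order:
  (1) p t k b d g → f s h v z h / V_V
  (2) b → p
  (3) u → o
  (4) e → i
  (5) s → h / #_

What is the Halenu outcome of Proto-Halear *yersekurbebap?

yirsihorpivap

Halenu: *yersekurbebap > yersehurbevap > yersehurpevap > yersehorpevap > yirsihorpivap  (by intervocalic lenition, unconditioned shift, vowel merger, vowel merger)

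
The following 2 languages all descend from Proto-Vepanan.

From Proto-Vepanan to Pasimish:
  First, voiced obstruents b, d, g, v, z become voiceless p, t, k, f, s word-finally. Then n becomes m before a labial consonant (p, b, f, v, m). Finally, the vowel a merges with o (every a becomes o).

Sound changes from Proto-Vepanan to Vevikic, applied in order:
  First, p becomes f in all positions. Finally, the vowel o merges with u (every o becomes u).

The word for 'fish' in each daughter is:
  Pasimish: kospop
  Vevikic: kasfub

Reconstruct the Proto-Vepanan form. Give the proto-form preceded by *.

Position 5: Pasimish has o, Vevikic has u. Taking the neighbouring segments as reconstructed: Pasimish o could go back to *a or *o; Vevikic u could go back to *o or *u — the one source consistent with every daughter is *o.
Position 4: Pasimish has p, Vevikic has f. Taking the neighbouring segments as reconstructed: Pasimish p can only go back to *p; Vevikic f could go back to *p or *f — the one source consistent with every daughter is *p.
Position 2: Pasimish has o, Vevikic has a. Vevikic preserves a here (none of its changes turn any other segment into a), so the proto-segment is *a.
Verify the candidate proto-form against each daughter:
Pasimish: *kaspob
  kaspob → kaspop   [final devoicing]
  kaspop (rule 2 does not apply)
  kaspop → kospop   [vowel merger]
  giving Pasimish kospop.
Vevikic: *kaspob > kasfob > kasfub  (by unconditioned shift, vowel merger)
*kaspob is the unique common source.

*kaspob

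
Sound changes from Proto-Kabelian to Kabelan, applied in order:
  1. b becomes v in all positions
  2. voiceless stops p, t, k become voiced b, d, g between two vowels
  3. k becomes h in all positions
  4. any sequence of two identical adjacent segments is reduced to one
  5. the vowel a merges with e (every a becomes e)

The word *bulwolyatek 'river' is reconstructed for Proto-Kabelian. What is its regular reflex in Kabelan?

Kabelan: start from *bulwolyatek.
  rule 1 (unconditioned shift): bulwolyatek → vulwolyatek
  rule 2 (intervocalic voicing): vulwolyatek → vulwolyadek
  rule 3 (unconditioned shift): vulwolyadek → vulwolyadeh
  rule 4: no change — vulwolyadeh
  rule 5 (vowel merger): vulwolyadeh → vulwolyedeh
  ⇒ Kabelan vulwolyedeh

vulwolyedeh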